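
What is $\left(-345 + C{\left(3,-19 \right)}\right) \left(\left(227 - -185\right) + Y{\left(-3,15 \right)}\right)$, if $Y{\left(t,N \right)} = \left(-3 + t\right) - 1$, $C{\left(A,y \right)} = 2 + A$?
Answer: $-137700$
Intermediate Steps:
$Y{\left(t,N \right)} = -4 + t$
$\left(-345 + C{\left(3,-19 \right)}\right) \left(\left(227 - -185\right) + Y{\left(-3,15 \right)}\right) = \left(-345 + \left(2 + 3\right)\right) \left(\left(227 - -185\right) - 7\right) = \left(-345 + 5\right) \left(\left(227 + 185\right) - 7\right) = - 340 \left(412 - 7\right) = \left(-340\right) 405 = -137700$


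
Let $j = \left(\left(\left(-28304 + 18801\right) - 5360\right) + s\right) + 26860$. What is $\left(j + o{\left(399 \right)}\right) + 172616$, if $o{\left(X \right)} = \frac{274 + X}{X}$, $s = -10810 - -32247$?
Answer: $\frac{82214623}{399} \approx 2.0605 \cdot 10^{5}$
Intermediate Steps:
$s = 21437$ ($s = -10810 + 32247 = 21437$)
$o{\left(X \right)} = \frac{274 + X}{X}$
$j = 33434$ ($j = \left(\left(\left(-28304 + 18801\right) - 5360\right) + 21437\right) + 26860 = \left(\left(-9503 - 5360\right) + 21437\right) + 26860 = \left(-14863 + 21437\right) + 26860 = 6574 + 26860 = 33434$)
$\left(j + o{\left(399 \right)}\right) + 172616 = \left(33434 + \frac{274 + 399}{399}\right) + 172616 = \left(33434 + \frac{1}{399} \cdot 673\right) + 172616 = \left(33434 + \frac{673}{399}\right) + 172616 = \frac{13340839}{399} + 172616 = \frac{82214623}{399}$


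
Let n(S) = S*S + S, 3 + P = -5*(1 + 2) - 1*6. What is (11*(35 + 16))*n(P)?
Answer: 309672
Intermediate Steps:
P = -24 (P = -3 + (-5*(1 + 2) - 1*6) = -3 + (-5*3 - 6) = -3 + (-15 - 6) = -3 - 21 = -24)
n(S) = S + S² (n(S) = S² + S = S + S²)
(11*(35 + 16))*n(P) = (11*(35 + 16))*(-24*(1 - 24)) = (11*51)*(-24*(-23)) = 561*552 = 309672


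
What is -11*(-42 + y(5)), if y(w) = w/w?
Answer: 451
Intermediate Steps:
y(w) = 1
-11*(-42 + y(5)) = -11*(-42 + 1) = -11*(-41) = 451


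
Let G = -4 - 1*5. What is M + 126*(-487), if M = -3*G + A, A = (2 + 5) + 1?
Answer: -61327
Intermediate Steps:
G = -9 (G = -4 - 5 = -9)
A = 8 (A = 7 + 1 = 8)
M = 35 (M = -3*(-9) + 8 = 27 + 8 = 35)
M + 126*(-487) = 35 + 126*(-487) = 35 - 61362 = -61327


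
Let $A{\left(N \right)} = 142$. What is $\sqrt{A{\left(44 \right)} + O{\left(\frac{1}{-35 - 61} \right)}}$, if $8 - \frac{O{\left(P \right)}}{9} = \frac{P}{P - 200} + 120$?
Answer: $\frac{5 i \sqrt{12771026723}}{19201} \approx 29.428 i$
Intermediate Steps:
$O{\left(P \right)} = -1008 - \frac{9 P}{-200 + P}$ ($O{\left(P \right)} = 72 - 9 \left(\frac{P}{P - 200} + 120\right) = 72 - 9 \left(\frac{P}{-200 + P} + 120\right) = 72 - 9 \left(120 + \frac{P}{-200 + P}\right) = 72 - \left(1080 + \frac{9 P}{-200 + P}\right) = -1008 - \frac{9 P}{-200 + P}$)
$\sqrt{A{\left(44 \right)} + O{\left(\frac{1}{-35 - 61} \right)}} = \sqrt{142 + \frac{9 \left(22400 - \frac{113}{-35 - 61}\right)}{-200 + \frac{1}{-35 - 61}}} = \sqrt{142 + \frac{9 \left(22400 - \frac{113}{-96}\right)}{-200 + \frac{1}{-96}}} = \sqrt{142 + \frac{9 \left(22400 - - \frac{113}{96}\right)}{-200 - \frac{1}{96}}} = \sqrt{142 + \frac{9 \left(22400 + \frac{113}{96}\right)}{- \frac{19201}{96}}} = \sqrt{142 + 9 \left(- \frac{96}{19201}\right) \frac{2150513}{96}} = \sqrt{142 - \frac{19354617}{19201}} = \sqrt{- \frac{16628075}{19201}} = \frac{5 i \sqrt{12771026723}}{19201}$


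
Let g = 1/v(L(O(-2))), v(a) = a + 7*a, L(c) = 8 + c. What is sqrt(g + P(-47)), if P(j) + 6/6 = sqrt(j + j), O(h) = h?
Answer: sqrt(-141 + 144*I*sqrt(94))/12 ≈ 2.0935 + 2.3156*I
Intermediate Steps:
v(a) = 8*a
P(j) = -1 + sqrt(2)*sqrt(j) (P(j) = -1 + sqrt(j + j) = -1 + sqrt(2*j) = -1 + sqrt(2)*sqrt(j))
g = 1/48 (g = 1/(8*(8 - 2)) = 1/(8*6) = 1/48 ≈ 0.020833)
sqrt(g + P(-47)) = sqrt(1/48 + (-1 + sqrt(2)*sqrt(-47))) = sqrt(1/48 + (-1 + sqrt(2)*(I*sqrt(47)))) = sqrt(1/48 + (-1 + I*sqrt(94))) = sqrt(-47/48 + I*sqrt(94))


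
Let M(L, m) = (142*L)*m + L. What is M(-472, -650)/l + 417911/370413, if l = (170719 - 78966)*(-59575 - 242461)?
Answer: 7394698776391/6563393682111 ≈ 1.1267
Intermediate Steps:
M(L, m) = L + 142*L*m (M(L, m) = 142*L*m + L = L + 142*L*m)
l = -27712709108 (l = 91753*(-302036) = -27712709108)
M(-472, -650)/l + 417911/370413 = -472*(1 + 142*(-650))/(-27712709108) + 417911/370413 = -472*(1 - 92300)*(-1/27712709108) + 417911*(1/370413) = -472*(-92299)*(-1/27712709108) + 24583/21789 = 43565128*(-1/27712709108) + 24583/21789 = -473534/301225099 + 24583/21789 = 7394698776391/6563393682111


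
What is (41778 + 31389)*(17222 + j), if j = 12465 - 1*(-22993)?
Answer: 3854437560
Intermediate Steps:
j = 35458 (j = 12465 + 22993 = 35458)
(41778 + 31389)*(17222 + j) = (41778 + 31389)*(17222 + 35458) = 73167*52680 = 3854437560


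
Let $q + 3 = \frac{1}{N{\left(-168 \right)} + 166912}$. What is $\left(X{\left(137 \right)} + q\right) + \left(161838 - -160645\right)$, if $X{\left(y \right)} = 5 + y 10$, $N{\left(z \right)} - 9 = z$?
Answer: $\frac{54003792816}{166753} \approx 3.2386 \cdot 10^{5}$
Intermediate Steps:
$N{\left(z \right)} = 9 + z$
$X{\left(y \right)} = 5 + 10 y$
$q = - \frac{500258}{166753}$ ($q = -3 + \frac{1}{\left(9 - 168\right) + 166912} = -3 + \frac{1}{-159 + 166912} = -3 + \frac{1}{166753} = - \frac{500258}{166753} \approx -3.0$)
$\left(X{\left(137 \right)} + q\right) + \left(161838 - -160645\right) = \left(\left(5 + 10 \cdot 137\right) - \frac{500258}{166753}\right) + \left(161838 - -160645\right) = \left(\left(5 + 1370\right) - \frac{500258}{166753}\right) + \left(161838 + 160645\right) = \left(1375 - \frac{500258}{166753}\right) + 322483 = \frac{228785117}{166753} + 322483 = \frac{54003792816}{166753}$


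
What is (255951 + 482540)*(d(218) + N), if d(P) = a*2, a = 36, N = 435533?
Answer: 321690372055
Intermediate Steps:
d(P) = 72 (d(P) = 36*2 = 72)
(255951 + 482540)*(d(218) + N) = (255951 + 482540)*(72 + 435533) = 738491*435605 = 321690372055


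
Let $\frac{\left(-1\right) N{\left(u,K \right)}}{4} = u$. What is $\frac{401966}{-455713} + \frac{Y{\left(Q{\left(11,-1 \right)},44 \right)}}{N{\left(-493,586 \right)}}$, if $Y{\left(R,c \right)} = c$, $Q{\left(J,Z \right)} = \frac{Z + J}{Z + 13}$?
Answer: $- \frac{193156395}{224666509} \approx -0.85975$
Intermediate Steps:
$Q{\left(J,Z \right)} = \frac{J + Z}{13 + Z}$
$N{\left(u,K \right)} = - 4 u$
$\frac{401966}{-455713} + \frac{Y{\left(Q{\left(11,-1 \right)},44 \right)}}{N{\left(-493,586 \right)}} = \frac{401966}{-455713} + \frac{44}{\left(-4\right) \left(-493\right)} = 401966 \left(- \frac{1}{455713}\right) + \frac{44}{1972} = - \frac{401966}{455713} + 44 \cdot \frac{1}{1972} = - \frac{401966}{455713} + \frac{11}{493} = - \frac{193156395}{224666509}$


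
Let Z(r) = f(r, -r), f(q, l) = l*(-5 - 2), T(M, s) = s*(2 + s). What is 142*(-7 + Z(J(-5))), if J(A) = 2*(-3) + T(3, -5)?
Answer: 7952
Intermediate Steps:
J(A) = 9 (J(A) = 2*(-3) - 5*(2 - 5) = -6 - 5*(-3) = -6 + 15 = 9)
f(q, l) = -7*l (f(q, l) = l*(-7) = -7*l)
Z(r) = 7*r (Z(r) = -(-7)*r = 7*r)
142*(-7 + Z(J(-5))) = 142*(-7 + 7*9) = 142*(-7 + 63) = 142*56 = 7952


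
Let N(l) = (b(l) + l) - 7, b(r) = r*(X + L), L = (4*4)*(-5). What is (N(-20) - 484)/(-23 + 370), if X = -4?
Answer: 1169/347 ≈ 3.3689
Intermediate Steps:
L = -80 (L = 16*(-5) = -80)
b(r) = -84*r (b(r) = r*(-4 - 80) = r*(-84) = -84*r)
N(l) = -7 - 83*l (N(l) = (-84*l + l) - 7 = -83*l - 7 = -7 - 83*l)
(N(-20) - 484)/(-23 + 370) = ((-7 - 83*(-20)) - 484)/(-23 + 370) = ((-7 + 1660) - 484)/347 = (1653 - 484)*(1/347) = 1169*(1/347) = 1169/347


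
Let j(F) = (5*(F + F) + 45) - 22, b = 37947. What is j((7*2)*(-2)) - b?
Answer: -38204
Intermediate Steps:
j(F) = 23 + 10*F (j(F) = (5*(2*F) + 45) - 22 = (10*F + 45) - 22 = (45 + 10*F) - 22 = 23 + 10*F)
j((7*2)*(-2)) - b = (23 + 10*((7*2)*(-2))) - 1*37947 = (23 + 10*(14*(-2))) - 37947 = (23 + 10*(-28)) - 37947 = (23 - 280) - 37947 = -257 - 37947 = -38204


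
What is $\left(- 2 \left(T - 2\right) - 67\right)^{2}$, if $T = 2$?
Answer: $4489$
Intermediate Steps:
$\left(- 2 \left(T - 2\right) - 67\right)^{2} = \left(- 2 \left(2 - 2\right) - 67\right)^{2} = \left(\left(-2\right) 0 - 67\right)^{2} = \left(0 - 67\right)^{2} = \left(-67\right)^{2} = 4489$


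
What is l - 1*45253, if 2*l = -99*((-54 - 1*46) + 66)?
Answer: -43570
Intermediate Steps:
l = 1683 (l = (-99*((-54 - 1*46) + 66))/2 = (-99*((-54 - 46) + 66))/2 = (-99*(-100 + 66))/2 = (-99*(-34))/2 = (½)*3366 = 1683)
l - 1*45253 = 1683 - 1*45253 = 1683 - 45253 = -43570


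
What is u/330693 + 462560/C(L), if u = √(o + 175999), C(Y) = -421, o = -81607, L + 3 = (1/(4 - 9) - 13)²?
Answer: -462560/421 + 2*√2622/110231 ≈ -1098.7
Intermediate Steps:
L = 4281/25 (L = -3 + (1/(4 - 9) - 13)² = -3 + (1/(-5) - 13)² = -3 + (-⅕ - 13)² = -3 + (-66/5)² = -3 + 4356/25 = 4281/25 ≈ 171.24)
u = 6*√2622 (u = √(-81607 + 175999) = √94392 = 6*√2622 ≈ 307.23)
u/330693 + 462560/C(L) = (6*√2622)/330693 + 462560/(-421) = (6*√2622)*(1/330693) + 462560*(-1/421) = 2*√2622/110231 - 462560/421 = -462560/421 + 2*√2622/110231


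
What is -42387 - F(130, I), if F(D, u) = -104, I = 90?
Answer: -42283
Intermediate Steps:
-42387 - F(130, I) = -42387 - 1*(-104) = -42387 + 104 = -42283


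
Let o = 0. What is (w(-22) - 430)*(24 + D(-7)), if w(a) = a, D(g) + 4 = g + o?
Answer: -5876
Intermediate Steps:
D(g) = -4 + g (D(g) = -4 + (g + 0) = -4 + g)
(w(-22) - 430)*(24 + D(-7)) = (-22 - 430)*(24 + (-4 - 7)) = -452*(24 - 11) = -452*13 = -5876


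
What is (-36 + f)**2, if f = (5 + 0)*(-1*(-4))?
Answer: 256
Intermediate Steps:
f = 20 (f = 5*4 = 20)
(-36 + f)**2 = (-36 + 20)**2 = (-16)**2 = 256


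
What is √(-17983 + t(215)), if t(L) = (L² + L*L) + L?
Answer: 9*√922 ≈ 273.28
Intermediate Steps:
t(L) = L + 2*L² (t(L) = (L² + L²) + L = 2*L² + L = L + 2*L²)
√(-17983 + t(215)) = √(-17983 + 215*(1 + 2*215)) = √(-17983 + 215*(1 + 430)) = √(-17983 + 215*431) = √(-17983 + 92665) = √74682 = 9*√922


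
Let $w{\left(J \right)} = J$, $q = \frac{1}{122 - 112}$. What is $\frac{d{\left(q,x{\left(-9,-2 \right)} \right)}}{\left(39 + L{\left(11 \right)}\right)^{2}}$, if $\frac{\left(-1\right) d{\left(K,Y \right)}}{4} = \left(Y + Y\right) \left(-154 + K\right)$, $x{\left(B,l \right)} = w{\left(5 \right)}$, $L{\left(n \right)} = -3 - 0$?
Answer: $\frac{19}{4} \approx 4.75$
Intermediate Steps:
$L{\left(n \right)} = -3$ ($L{\left(n \right)} = -3 + 0 = -3$)
$q = \frac{1}{10} \approx 0.1$
$x{\left(B,l \right)} = 5$
$d{\left(K,Y \right)} = - 8 Y \left(-154 + K\right)$ ($d{\left(K,Y \right)} = - 4 \left(Y + Y\right) \left(-154 + K\right) = - 4 \cdot 2 Y \left(-154 + K\right) = - 8 Y \left(-154 + K\right)$)
$\frac{d{\left(q,x{\left(-9,-2 \right)} \right)}}{\left(39 + L{\left(11 \right)}\right)^{2}} = \frac{8 \cdot 5 \left(154 - \frac{1}{10}\right)}{\left(39 - 3\right)^{2}} = \frac{8 \cdot 5 \left(154 - \frac{1}{10}\right)}{36^{2}} = \frac{8 \cdot 5 \cdot \frac{1539}{10}}{1296} = 6156 \cdot \frac{1}{1296} = \frac{19}{4}$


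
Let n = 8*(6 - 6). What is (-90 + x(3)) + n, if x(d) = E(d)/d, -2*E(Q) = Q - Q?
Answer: -90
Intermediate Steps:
E(Q) = 0 (E(Q) = -(Q - Q)/2 = -½*0 = 0)
n = 0 (n = 8*0 = 0)
x(d) = 0 (x(d) = 0/d = 0)
(-90 + x(3)) + n = (-90 + 0) + 0 = -90 + 0 = -90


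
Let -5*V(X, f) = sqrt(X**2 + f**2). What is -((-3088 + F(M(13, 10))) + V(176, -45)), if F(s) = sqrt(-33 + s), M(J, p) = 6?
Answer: 3088 + sqrt(33001)/5 - 3*I*sqrt(3) ≈ 3124.3 - 5.1962*I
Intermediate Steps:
V(X, f) = -sqrt(X**2 + f**2)/5
-((-3088 + F(M(13, 10))) + V(176, -45)) = -((-3088 + sqrt(-33 + 6)) - sqrt(176**2 + (-45)**2)/5) = -((-3088 + sqrt(-27)) - sqrt(30976 + 2025)/5) = -((-3088 + 3*I*sqrt(3)) - sqrt(33001)/5) = -(-3088 - sqrt(33001)/5 + 3*I*sqrt(3)) = 3088 + sqrt(33001)/5 - 3*I*sqrt(3)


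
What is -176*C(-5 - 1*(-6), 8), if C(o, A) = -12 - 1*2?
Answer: 2464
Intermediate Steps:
C(o, A) = -14 (C(o, A) = -12 - 2 = -14)
-176*C(-5 - 1*(-6), 8) = -176*(-14) = 2464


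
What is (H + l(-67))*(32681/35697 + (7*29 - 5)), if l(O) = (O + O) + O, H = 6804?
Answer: 15628612087/11899 ≈ 1.3134e+6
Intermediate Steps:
l(O) = 3*O (l(O) = 2*O + O = 3*O)
(H + l(-67))*(32681/35697 + (7*29 - 5)) = (6804 + 3*(-67))*(32681/35697 + (7*29 - 5)) = (6804 - 201)*(32681*(1/35697) + (203 - 5)) = 6603*(32681/35697 + 198) = 6603*(7100687/35697) = 15628612087/11899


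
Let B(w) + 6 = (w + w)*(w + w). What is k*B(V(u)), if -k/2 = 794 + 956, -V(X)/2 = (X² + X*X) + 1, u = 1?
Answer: -483000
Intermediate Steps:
V(X) = -2 - 4*X² (V(X) = -2*((X² + X*X) + 1) = -2*((X² + X²) + 1) = -2*(2*X² + 1) = -2*(1 + 2*X²) = -2 - 4*X²)
B(w) = -6 + 4*w² (B(w) = -6 + (w + w)*(w + w) = -6 + (2*w)*(2*w) = -6 + 4*w²)
k = -3500 (k = -2*(794 + 956) = -2*1750 = -3500)
k*B(V(u)) = -3500*(-6 + 4*(-2 - 4*1²)²) = -3500*(-6 + 4*(-2 - 4*1)²) = -3500*(-6 + 4*(-2 - 4)²) = -3500*(-6 + 4*(-6)²) = -3500*(-6 + 4*36) = -3500*(-6 + 144) = -3500*138 = -483000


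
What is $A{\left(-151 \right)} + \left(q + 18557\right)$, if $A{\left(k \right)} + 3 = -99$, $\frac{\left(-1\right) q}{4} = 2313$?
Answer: $9203$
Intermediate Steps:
$q = -9252$ ($q = \left(-4\right) 2313 = -9252$)
$A{\left(k \right)} = -102$ ($A{\left(k \right)} = -3 - 99 = -102$)
$A{\left(-151 \right)} + \left(q + 18557\right) = -102 + \left(-9252 + 18557\right) = -102 + 9305 = 9203$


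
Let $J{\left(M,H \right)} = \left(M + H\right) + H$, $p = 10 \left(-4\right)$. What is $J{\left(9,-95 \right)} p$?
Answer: $7240$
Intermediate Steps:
$p = -40$
$J{\left(M,H \right)} = M + 2 H$ ($J{\left(M,H \right)} = \left(H + M\right) + H = M + 2 H$)
$J{\left(9,-95 \right)} p = \left(9 + 2 \left(-95\right)\right) \left(-40\right) = \left(9 - 190\right) \left(-40\right) = \left(-181\right) \left(-40\right) = 7240$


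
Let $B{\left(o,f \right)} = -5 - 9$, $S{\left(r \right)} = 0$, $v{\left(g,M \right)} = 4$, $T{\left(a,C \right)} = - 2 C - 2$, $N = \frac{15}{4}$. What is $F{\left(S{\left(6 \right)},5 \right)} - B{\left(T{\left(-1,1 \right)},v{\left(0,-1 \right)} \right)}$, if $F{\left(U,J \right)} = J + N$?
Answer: $\frac{91}{4} \approx 22.75$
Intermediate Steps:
$N = \frac{15}{4}$ ($N = 15 \cdot \frac{1}{4} = \frac{15}{4} \approx 3.75$)
$T{\left(a,C \right)} = -2 - 2 C$
$B{\left(o,f \right)} = -14$ ($B{\left(o,f \right)} = -5 - 9 = -14$)
$F{\left(U,J \right)} = \frac{15}{4} + J$ ($F{\left(U,J \right)} = J + \frac{15}{4} = \frac{15}{4} + J$)
$F{\left(S{\left(6 \right)},5 \right)} - B{\left(T{\left(-1,1 \right)},v{\left(0,-1 \right)} \right)} = \left(\frac{15}{4} + 5\right) - -14 = \frac{35}{4} + 14 = \frac{91}{4}$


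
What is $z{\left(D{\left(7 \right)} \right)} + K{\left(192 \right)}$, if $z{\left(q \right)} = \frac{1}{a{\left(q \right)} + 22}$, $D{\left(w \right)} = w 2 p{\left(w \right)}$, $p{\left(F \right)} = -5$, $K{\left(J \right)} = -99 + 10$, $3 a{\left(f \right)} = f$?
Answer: $- \frac{359}{4} \approx -89.75$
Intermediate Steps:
$a{\left(f \right)} = \frac{f}{3}$
$K{\left(J \right)} = -89$
$D{\left(w \right)} = - 10 w$ ($D{\left(w \right)} = w 2 \left(-5\right) = 2 w \left(-5\right) = - 10 w$)
$z{\left(q \right)} = \frac{1}{22 + \frac{q}{3}}$ ($z{\left(q \right)} = \frac{1}{\frac{q}{3} + 22} = \frac{1}{22 + \frac{q}{3}}$)
$z{\left(D{\left(7 \right)} \right)} + K{\left(192 \right)} = \frac{3}{66 - 70} - 89 = \frac{3}{-4} - 89 = 3 \left(- \frac{1}{4}\right) - 89 = - \frac{3}{4} - 89 = - \frac{359}{4}$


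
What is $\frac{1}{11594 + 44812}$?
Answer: $\frac{1}{56406} \approx 1.7729 \cdot 10^{-5}$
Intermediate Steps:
$\frac{1}{11594 + 44812} = \frac{1}{56406}$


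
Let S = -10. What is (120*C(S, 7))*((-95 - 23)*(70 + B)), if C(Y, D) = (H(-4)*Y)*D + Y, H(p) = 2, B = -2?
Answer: 144432000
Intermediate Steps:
C(Y, D) = Y + 2*D*Y (C(Y, D) = (2*Y)*D + Y = 2*D*Y + Y = Y + 2*D*Y)
(120*C(S, 7))*((-95 - 23)*(70 + B)) = (120*(-10*(1 + 2*7)))*((-95 - 23)*(70 - 2)) = (120*(-10*(1 + 14)))*(-118*68) = (120*(-10*15))*(-8024) = (120*(-150))*(-8024) = -18000*(-8024) = 144432000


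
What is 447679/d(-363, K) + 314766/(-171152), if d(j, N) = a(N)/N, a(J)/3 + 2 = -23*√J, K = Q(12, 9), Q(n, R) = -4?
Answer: 38185458619/68032920 - 10296617*I/795 ≈ 561.28 - 12952.0*I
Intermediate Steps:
K = -4
a(J) = -6 - 69*√J (a(J) = -6 + 3*(-23*√J) = -6 - 69*√J)
d(j, N) = (-6 - 69*√N)/N
447679/d(-363, K) + 314766/(-171152) = 447679/((3*(-2 - 46*I)/(-4))) + 314766/(-171152) = 447679/((3*(-¼)*(-2 - 46*I))) + 314766*(-1/171152) = 447679/((3*(-¼)*(-2 - 46*I))) - 157383/85576 = 447679/(3/2 + 69*I/2) - 157383/85576 = 447679*(2*(3/2 - 69*I/2)/2385) - 157383/85576 = 895358*(3/2 - 69*I/2)/2385 - 157383/85576 = -157383/85576 + 895358*(3/2 - 69*I/2)/2385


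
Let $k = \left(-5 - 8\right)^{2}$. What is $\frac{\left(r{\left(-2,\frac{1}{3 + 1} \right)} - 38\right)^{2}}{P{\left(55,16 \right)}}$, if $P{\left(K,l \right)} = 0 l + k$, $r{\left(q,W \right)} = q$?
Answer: $\frac{1600}{169} \approx 9.4675$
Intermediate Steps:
$k = 169$ ($k = \left(-13\right)^{2} = 169$)
$P{\left(K,l \right)} = 169$ ($P{\left(K,l \right)} = 0 l + 169 = 0 + 169 = 169$)
$\frac{\left(r{\left(-2,\frac{1}{3 + 1} \right)} - 38\right)^{2}}{P{\left(55,16 \right)}} = \frac{\left(-2 - 38\right)^{2}}{169} = \left(-40\right)^{2} \cdot \frac{1}{169} = 1600 \cdot \frac{1}{169} = \frac{1600}{169}$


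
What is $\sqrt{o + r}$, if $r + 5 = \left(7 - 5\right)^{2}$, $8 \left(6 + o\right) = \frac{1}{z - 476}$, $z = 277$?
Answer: $\frac{i \sqrt{4435710}}{796} \approx 2.6459 i$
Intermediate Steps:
$o = - \frac{9553}{1592}$ ($o = -6 + \frac{1}{8 \left(277 - 476\right)} = -6 + \frac{1}{8 \left(-199\right)} = -6 + \frac{1}{8} \left(- \frac{1}{199}\right) = -6 - \frac{1}{1592} = - \frac{9553}{1592} \approx -6.0006$)
$r = -1$ ($r = -5 + \left(7 - 5\right)^{2} = -5 + 2^{2} = -5 + 4 = -1$)
$\sqrt{o + r} = \sqrt{- \frac{9553}{1592} - 1} = \sqrt{- \frac{11145}{1592}} = \frac{i \sqrt{4435710}}{796}$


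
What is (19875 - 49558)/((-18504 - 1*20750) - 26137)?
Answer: 29683/65391 ≈ 0.45393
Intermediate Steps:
(19875 - 49558)/((-18504 - 1*20750) - 26137) = -29683/((-18504 - 20750) - 26137) = -29683/(-39254 - 26137) = -29683/(-65391) = -29683*(-1/65391) = 29683/65391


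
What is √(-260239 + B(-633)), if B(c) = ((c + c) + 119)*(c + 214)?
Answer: √220354 ≈ 469.42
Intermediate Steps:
B(c) = (119 + 2*c)*(214 + c) (B(c) = (2*c + 119)*(214 + c) = (119 + 2*c)*(214 + c))
√(-260239 + B(-633)) = √(-260239 + (25466 + 2*(-633)² + 547*(-633))) = √(-260239 + (25466 + 2*400689 - 346251)) = √(-260239 + (25466 + 801378 - 346251)) = √(-260239 + 480593) = √220354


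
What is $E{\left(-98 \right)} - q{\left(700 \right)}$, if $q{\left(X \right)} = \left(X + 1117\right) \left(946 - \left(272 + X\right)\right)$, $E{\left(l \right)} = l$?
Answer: $47144$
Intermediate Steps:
$q{\left(X \right)} = \left(674 - X\right) \left(1117 + X\right)$ ($q{\left(X \right)} = \left(1117 + X\right) \left(674 - X\right) = \left(674 - X\right) \left(1117 + X\right)$)
$E{\left(-98 \right)} - q{\left(700 \right)} = -98 - \left(752858 - 700^{2} - 310100\right) = -98 - \left(752858 - 490000 - 310100\right) = -98 - -47242 = -98 + 47242 = 47144$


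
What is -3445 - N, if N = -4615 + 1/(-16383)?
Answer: 19168111/16383 ≈ 1170.0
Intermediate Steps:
N = -75607546/16383 (N = -4615 - 1/16383 = -75607546/16383 ≈ -4615.0)
-3445 - N = -3445 - 1*(-75607546/16383) = -3445 + 75607546/16383 = 19168111/16383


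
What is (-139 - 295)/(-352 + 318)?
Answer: 217/17 ≈ 12.765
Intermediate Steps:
(-139 - 295)/(-352 + 318) = -434/(-34) = -434*(-1/34) = 217/17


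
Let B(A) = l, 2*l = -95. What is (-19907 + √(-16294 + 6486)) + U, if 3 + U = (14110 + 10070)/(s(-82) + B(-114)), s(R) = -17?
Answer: -872250/43 + 4*I*√613 ≈ -20285.0 + 99.035*I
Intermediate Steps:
l = -95/2 (l = (½)*(-95) = -95/2 ≈ -47.500)
B(A) = -95/2
U = -16249/43 (U = -3 + (14110 + 10070)/(-17 - 95/2) = -3 + 24180/(-129/2) = -3 + 24180*(-2/129) = -3 - 16120/43 = -16249/43 ≈ -377.88)
(-19907 + √(-16294 + 6486)) + U = (-19907 + √(-16294 + 6486)) - 16249/43 = (-19907 + √(-9808)) - 16249/43 = (-19907 + 4*I*√613) - 16249/43 = -872250/43 + 4*I*√613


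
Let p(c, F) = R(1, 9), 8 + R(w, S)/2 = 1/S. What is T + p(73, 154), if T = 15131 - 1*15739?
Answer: -5614/9 ≈ -623.78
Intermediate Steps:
R(w, S) = -16 + 2/S
p(c, F) = -142/9 (p(c, F) = -16 + 2/9 = -142/9)
T = -608 (T = 15131 - 15739 = -608)
T + p(73, 154) = -608 - 142/9 = -5614/9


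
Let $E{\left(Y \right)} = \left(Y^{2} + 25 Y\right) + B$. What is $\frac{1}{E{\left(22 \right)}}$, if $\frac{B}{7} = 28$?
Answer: $\frac{1}{1230} \approx 0.00081301$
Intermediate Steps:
$B = 196$ ($B = 7 \cdot 28 = 196$)
$E{\left(Y \right)} = 196 + Y^{2} + 25 Y$ ($E{\left(Y \right)} = \left(Y^{2} + 25 Y\right) + 196 = 196 + Y^{2} + 25 Y$)
$\frac{1}{E{\left(22 \right)}} = \frac{1}{196 + 22^{2} + 25 \cdot 22} = \frac{1}{196 + 484 + 550} = \frac{1}{1230}$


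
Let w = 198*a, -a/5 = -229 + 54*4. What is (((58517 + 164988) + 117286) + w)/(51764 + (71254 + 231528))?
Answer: 117887/118182 ≈ 0.99750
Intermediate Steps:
a = 65 (a = -5*(-229 + 54*4) = -5*(-229 + 216) = -5*(-13) = 65)
w = 12870 (w = 198*65 = 12870)
(((58517 + 164988) + 117286) + w)/(51764 + (71254 + 231528)) = (((58517 + 164988) + 117286) + 12870)/(51764 + (71254 + 231528)) = ((223505 + 117286) + 12870)/(51764 + 302782) = (340791 + 12870)/354546 = 353661*(1/354546) = 117887/118182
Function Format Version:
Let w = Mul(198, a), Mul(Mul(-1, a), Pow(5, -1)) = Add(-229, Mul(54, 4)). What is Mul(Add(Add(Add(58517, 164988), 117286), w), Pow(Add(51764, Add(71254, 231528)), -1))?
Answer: Rational(117887, 118182) ≈ 0.99750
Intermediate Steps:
a = 65 (a = Mul(-5, Add(-229, Mul(54, 4))) = Mul(-5, Add(-229, 216)) = Mul(-5, -13) = 65)
w = 12870 (w = Mul(198, 65) = 12870)
Mul(Add(Add(Add(58517, 164988), 117286), w), Pow(Add(51764, Add(71254, 231528)), -1)) = Mul(Add(Add(Add(58517, 164988), 117286), 12870), Pow(Add(51764, Add(71254, 231528)), -1)) = Mul(Add(Add(223505, 117286), 12870), Pow(Add(51764, 302782), -1)) = Mul(Add(340791, 12870), Pow(354546, -1)) = Mul(353661, Rational(1, 354546)) = Rational(117887, 118182)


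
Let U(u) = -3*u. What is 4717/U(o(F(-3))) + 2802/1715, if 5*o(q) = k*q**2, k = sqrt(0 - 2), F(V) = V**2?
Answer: 2802/1715 + 23585*I*sqrt(2)/486 ≈ 1.6338 + 68.63*I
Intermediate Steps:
k = I*sqrt(2) (k = sqrt(-2) = I*sqrt(2) ≈ 1.4142*I)
o(q) = I*sqrt(2)*q**2/5 (o(q) = ((I*sqrt(2))*q**2)/5 = (I*sqrt(2)*q**2)/5 = I*sqrt(2)*q**2/5)
4717/U(o(F(-3))) + 2802/1715 = 4717/((-3*I*sqrt(2)*((-3)**2)**2/5)) + 2802/1715 = 4717/((-3*I*sqrt(2)*9**2/5)) + 2802*(1/1715) = 4717/((-3*I*sqrt(2)*81/5)) + 2802/1715 = 4717/((-243*I*sqrt(2)/5)) + 2802/1715 = 4717*(5*I*sqrt(2)/486) + 2802/1715 = 23585*I*sqrt(2)/486 + 2802/1715 = 2802/1715 + 23585*I*sqrt(2)/486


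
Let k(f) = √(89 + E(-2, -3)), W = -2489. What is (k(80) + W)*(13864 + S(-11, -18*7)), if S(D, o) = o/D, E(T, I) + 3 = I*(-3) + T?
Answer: -379896070/11 + 152630*√93/11 ≈ -3.4402e+7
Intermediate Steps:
E(T, I) = -3 + T - 3*I (E(T, I) = -3 + (I*(-3) + T) = -3 + (-3*I + T) = -3 + (T - 3*I) = -3 + T - 3*I)
k(f) = √93 (k(f) = √(89 + (-3 - 2 - 3*(-3))) = √(89 + (-3 - 2 + 9)) = √(89 + 4) = √93)
(k(80) + W)*(13864 + S(-11, -18*7)) = (√93 - 2489)*(13864 - 18*7/(-11)) = (-2489 + √93)*(13864 - 126*(-1/11)) = (-2489 + √93)*(13864 + 126/11) = (-2489 + √93)*(152630/11) = -379896070/11 + 152630*√93/11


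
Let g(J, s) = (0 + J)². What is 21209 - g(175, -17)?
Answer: -9416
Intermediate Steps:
g(J, s) = J²
21209 - g(175, -17) = 21209 - 1*175² = 21209 - 1*30625 = 21209 - 30625 = -9416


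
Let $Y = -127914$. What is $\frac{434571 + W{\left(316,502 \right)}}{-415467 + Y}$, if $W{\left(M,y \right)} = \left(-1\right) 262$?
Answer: $- \frac{434309}{543381} \approx -0.79927$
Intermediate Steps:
$W{\left(M,y \right)} = -262$
$\frac{434571 + W{\left(316,502 \right)}}{-415467 + Y} = \frac{434571 - 262}{-415467 - 127914} = \frac{434309}{-543381} = 434309 \left(- \frac{1}{543381}\right) = - \frac{434309}{543381}$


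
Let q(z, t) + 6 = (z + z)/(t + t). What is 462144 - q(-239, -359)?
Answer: 165911611/359 ≈ 4.6215e+5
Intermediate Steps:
q(z, t) = -6 + z/t (q(z, t) = -6 + (z + z)/(t + t) = -6 + (2*z)/((2*t)) = -6 + (2*z)*(1/(2*t)) = -6 + z/t)
462144 - q(-239, -359) = 462144 - (-6 - 239/(-359)) = 462144 - (-6 - 239*(-1/359)) = 462144 - (-6 + 239/359) = 462144 - 1*(-1915/359) = 462144 + 1915/359 = 165911611/359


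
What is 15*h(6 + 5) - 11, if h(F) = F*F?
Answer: 1804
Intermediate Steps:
h(F) = F²
15*h(6 + 5) - 11 = 15*(6 + 5)² - 11 = 15*11² - 11 = 15*121 - 11 = 1815 - 11 = 1804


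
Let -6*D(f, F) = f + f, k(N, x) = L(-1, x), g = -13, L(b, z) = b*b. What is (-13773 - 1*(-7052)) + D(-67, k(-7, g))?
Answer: -20096/3 ≈ -6698.7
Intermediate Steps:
L(b, z) = b**2
k(N, x) = 1 (k(N, x) = (-1)**2 = 1)
D(f, F) = -f/3 (D(f, F) = -(f + f)/6 = -f/3)
(-13773 - 1*(-7052)) + D(-67, k(-7, g)) = (-13773 - 1*(-7052)) - 1/3*(-67) = (-13773 + 7052) + 67/3 = -6721 + 67/3 = -20096/3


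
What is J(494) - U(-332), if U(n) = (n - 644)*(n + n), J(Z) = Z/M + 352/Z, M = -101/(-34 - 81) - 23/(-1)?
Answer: -219771334701/339131 ≈ -6.4804e+5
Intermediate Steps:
M = 2746/115 (M = -101/(-115) - 23*(-1) = -101*(-1/115) + 23 = 101/115 + 23 = 2746/115 ≈ 23.878)
J(Z) = 352/Z + 115*Z/2746 (J(Z) = Z/(2746/115) + 352/Z = Z*(115/2746) + 352/Z = 115*Z/2746 + 352/Z = 352/Z + 115*Z/2746)
U(n) = 2*n*(-644 + n) (U(n) = (-644 + n)*(2*n) = 2*n*(-644 + n))
J(494) - U(-332) = (352/494 + (115/2746)*494) - 2*(-332)*(-644 - 332) = (352*(1/494) + 28405/1373) - 2*(-332)*(-976) = (176/247 + 28405/1373) - 1*648064 = 7257683/339131 - 648064 = -219771334701/339131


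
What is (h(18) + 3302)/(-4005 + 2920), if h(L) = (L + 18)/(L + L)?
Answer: -3303/1085 ≈ -3.0442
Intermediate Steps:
h(L) = (18 + L)/(2*L) (h(L) = (18 + L)/((2*L)) = (18 + L)*(1/(2*L)) = (18 + L)/(2*L))
(h(18) + 3302)/(-4005 + 2920) = ((1/2)*(18 + 18)/18 + 3302)/(-4005 + 2920) = ((1/2)*(1/18)*36 + 3302)/(-1085) = (1 + 3302)*(-1/1085) = 3303*(-1/1085) = -3303/1085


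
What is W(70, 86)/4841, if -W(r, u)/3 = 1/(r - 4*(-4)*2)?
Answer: -1/164594 ≈ -6.0756e-6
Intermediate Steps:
W(r, u) = -3/(32 + r) (W(r, u) = -3/(r - 4*(-4)*2) = -3/(r + 16*2) = -3/(r + 32) = -3/(32 + r))
W(70, 86)/4841 = -3/(32 + 70)/4841 = -3/102*(1/4841) = -3*1/102*(1/4841) = -1/34*1/4841 = -1/164594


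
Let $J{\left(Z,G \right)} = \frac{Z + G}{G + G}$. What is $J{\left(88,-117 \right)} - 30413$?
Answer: $- \frac{7116613}{234} \approx -30413.0$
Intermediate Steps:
$J{\left(Z,G \right)} = \frac{G + Z}{2 G}$
$J{\left(88,-117 \right)} - 30413 = \frac{-117 + 88}{2 \left(-117\right)} - 30413 = \frac{1}{2} \left(- \frac{1}{117}\right) \left(-29\right) - 30413 = \frac{29}{234} - 30413 = - \frac{7116613}{234}$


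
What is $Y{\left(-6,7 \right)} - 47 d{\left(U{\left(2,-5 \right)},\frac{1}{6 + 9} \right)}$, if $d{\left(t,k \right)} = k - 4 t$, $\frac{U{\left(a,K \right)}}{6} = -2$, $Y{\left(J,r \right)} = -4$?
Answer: $- \frac{33947}{15} \approx -2263.1$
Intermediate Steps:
$U{\left(a,K \right)} = -12$ ($U{\left(a,K \right)} = 6 \left(-2\right) = -12$)
$Y{\left(-6,7 \right)} - 47 d{\left(U{\left(2,-5 \right)},\frac{1}{6 + 9} \right)} = -4 - 47 \left(\frac{1}{6 + 9} - -48\right) = -4 - 47 \left(\frac{1}{15} + 48\right) = -4 - \frac{33887}{15} = - \frac{33947}{15}$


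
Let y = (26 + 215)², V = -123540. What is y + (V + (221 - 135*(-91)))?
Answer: -52953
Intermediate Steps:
y = 58081 (y = 241² = 58081)
y + (V + (221 - 135*(-91))) = 58081 + (-123540 + (221 - 135*(-91))) = 58081 + (-123540 + (221 + 12285)) = 58081 + (-123540 + 12506) = 58081 - 111034 = -52953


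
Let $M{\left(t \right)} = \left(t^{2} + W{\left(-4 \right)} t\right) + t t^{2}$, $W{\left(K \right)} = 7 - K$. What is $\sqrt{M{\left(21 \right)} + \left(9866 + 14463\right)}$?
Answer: $\sqrt{34262} \approx 185.1$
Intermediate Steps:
$M{\left(t \right)} = t^{2} + t^{3} + 11 t$ ($M{\left(t \right)} = \left(t^{2} + \left(7 - -4\right) t\right) + t t^{2} = \left(t^{2} + \left(7 + 4\right) t\right) + t^{3} = \left(t^{2} + 11 t\right) + t^{3} = t^{2} + t^{3} + 11 t$)
$\sqrt{M{\left(21 \right)} + \left(9866 + 14463\right)} = \sqrt{21 \left(11 + 21 + 21^{2}\right) + \left(9866 + 14463\right)} = \sqrt{21 \left(11 + 21 + 441\right) + 24329} = \sqrt{21 \cdot 473 + 24329} = \sqrt{9933 + 24329} = \sqrt{34262}$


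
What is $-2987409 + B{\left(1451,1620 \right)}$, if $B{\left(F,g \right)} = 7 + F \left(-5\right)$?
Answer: $-2994657$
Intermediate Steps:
$B{\left(F,g \right)} = 7 - 5 F$
$-2987409 + B{\left(1451,1620 \right)} = -2987409 + \left(7 - 7255\right) = -2987409 - 7248 = -2994657$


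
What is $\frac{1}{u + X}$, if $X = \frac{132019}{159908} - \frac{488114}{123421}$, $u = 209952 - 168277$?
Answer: $\frac{19736005268}{822436260127387} \approx 2.3997 \cdot 10^{-5}$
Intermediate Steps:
$u = 41675$
$X = - \frac{61759416513}{19736005268}$ ($X = 132019 \cdot \frac{1}{159908} - \frac{488114}{123421} = \frac{132019}{159908} - \frac{488114}{123421} = - \frac{61759416513}{19736005268} \approx -3.1293$)
$\frac{1}{u + X} = \frac{1}{41675 - \frac{61759416513}{19736005268}} = \frac{1}{\frac{822436260127387}{19736005268}} = \frac{19736005268}{822436260127387}$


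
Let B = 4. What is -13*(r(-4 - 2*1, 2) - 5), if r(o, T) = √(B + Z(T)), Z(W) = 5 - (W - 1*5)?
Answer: 65 - 26*√3 ≈ 19.967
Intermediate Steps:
Z(W) = 10 - W (Z(W) = 5 - (W - 5) = 5 - (-5 + W) = 5 + (5 - W) = 10 - W)
r(o, T) = √(14 - T) (r(o, T) = √(4 + (10 - T)) = √(14 - T))
-13*(r(-4 - 2*1, 2) - 5) = -13*(√(14 - 1*2) - 5) = -13*(√(14 - 2) - 5) = -13*(√12 - 5) = -13*(2*√3 - 5) = -13*(-5 + 2*√3) = 65 - 26*√3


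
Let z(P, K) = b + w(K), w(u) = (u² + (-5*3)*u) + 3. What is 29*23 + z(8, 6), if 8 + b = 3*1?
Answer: 611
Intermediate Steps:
w(u) = 3 + u² - 15*u (w(u) = (u² - 15*u) + 3 = 3 + u² - 15*u)
b = -5 (b = -8 + 3*1 = -8 + 3 = -5)
z(P, K) = -2 + K² - 15*K (z(P, K) = -5 + (3 + K² - 15*K) = -2 + K² - 15*K)
29*23 + z(8, 6) = 29*23 + (-2 + 6² - 15*6) = 667 + (-2 + 36 - 90) = 667 - 56 = 611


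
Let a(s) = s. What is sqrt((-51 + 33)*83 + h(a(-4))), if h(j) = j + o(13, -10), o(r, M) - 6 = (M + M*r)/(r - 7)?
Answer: I*sqrt(13638)/3 ≈ 38.927*I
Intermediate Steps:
o(r, M) = 6 + (M + M*r)/(-7 + r) (o(r, M) = 6 + (M + M*r)/(r - 7) = 6 + (M + M*r)/(-7 + r))
h(j) = -52/3 + j (h(j) = j + (-42 - 10 + 6*13 - 10*13)/(-7 + 13) = j + (-42 - 10 + 78 - 130)/6 = j + (1/6)*(-104) = j - 52/3 = -52/3 + j)
sqrt((-51 + 33)*83 + h(a(-4))) = sqrt((-51 + 33)*83 + (-52/3 - 4)) = sqrt(-18*83 - 64/3) = sqrt(-1494 - 64/3) = sqrt(-4546/3) = I*sqrt(13638)/3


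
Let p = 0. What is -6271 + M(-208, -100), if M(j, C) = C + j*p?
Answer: -6371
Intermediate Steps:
M(j, C) = C (M(j, C) = C + j*0 = C + 0 = C)
-6271 + M(-208, -100) = -6271 - 100 = -6371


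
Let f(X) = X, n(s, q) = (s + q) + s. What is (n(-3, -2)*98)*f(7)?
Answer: -5488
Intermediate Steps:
n(s, q) = q + 2*s (n(s, q) = (q + s) + s = q + 2*s)
(n(-3, -2)*98)*f(7) = ((-2 + 2*(-3))*98)*7 = ((-2 - 6)*98)*7 = -8*98*7 = -784*7 = -5488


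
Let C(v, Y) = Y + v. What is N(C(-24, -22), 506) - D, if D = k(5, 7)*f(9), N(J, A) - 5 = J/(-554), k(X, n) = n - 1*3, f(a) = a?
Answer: -8564/277 ≈ -30.917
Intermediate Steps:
k(X, n) = -3 + n (k(X, n) = n - 3 = -3 + n)
N(J, A) = 5 - J/554 (N(J, A) = 5 + J/(-554) = 5 + J*(-1/554) = 5 - J/554)
D = 36 (D = (-3 + 7)*9 = 4*9 = 36)
N(C(-24, -22), 506) - D = (5 - (-22 - 24)/554) - 1*36 = (5 - 1/554*(-46)) - 36 = (5 + 23/277) - 36 = 1408/277 - 36 = -8564/277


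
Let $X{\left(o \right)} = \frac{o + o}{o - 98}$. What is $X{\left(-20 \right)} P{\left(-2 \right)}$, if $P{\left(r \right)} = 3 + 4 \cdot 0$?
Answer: $\frac{60}{59} \approx 1.0169$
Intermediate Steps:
$P{\left(r \right)} = 3$ ($P{\left(r \right)} = 3 + 0 = 3$)
$X{\left(o \right)} = \frac{2 o}{-98 + o}$
$X{\left(-20 \right)} P{\left(-2 \right)} = 2 \left(-20\right) \frac{1}{-98 - 20} \cdot 3 = 2 \left(-20\right) \frac{1}{-118} \cdot 3 = 2 \left(-20\right) \left(- \frac{1}{118}\right) 3 = \frac{20}{59} \cdot 3 = \frac{60}{59}$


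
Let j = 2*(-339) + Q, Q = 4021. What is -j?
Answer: -3343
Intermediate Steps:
j = 3343 (j = 2*(-339) + 4021 = -678 + 4021 = 3343)
-j = -1*3343 = -3343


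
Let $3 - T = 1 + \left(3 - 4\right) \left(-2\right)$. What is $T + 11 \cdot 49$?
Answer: $539$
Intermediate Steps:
$T = 0$ ($T = 3 - \left(1 + \left(3 - 4\right) \left(-2\right)\right) = 3 - \left(1 - -2\right) = 3 - \left(1 + 2\right) = 3 - 3 = 0$)
$T + 11 \cdot 49 = 0 + 11 \cdot 49 = 0 + 539 = 539$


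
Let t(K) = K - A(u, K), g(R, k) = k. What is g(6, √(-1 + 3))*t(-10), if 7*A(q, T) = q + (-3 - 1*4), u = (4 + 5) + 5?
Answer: -11*√2 ≈ -15.556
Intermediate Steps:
u = 14 (u = 9 + 5 = 14)
A(q, T) = -1 + q/7 (A(q, T) = (q + (-3 - 1*4))/7 = (q + (-3 - 4))/7 = (q - 7)/7 = (-7 + q)/7 = -1 + q/7)
t(K) = -1 + K (t(K) = K - (-1 + (⅐)*14) = K - (-1 + 2) = K - 1*1 = K - 1 = -1 + K)
g(6, √(-1 + 3))*t(-10) = √(-1 + 3)*(-1 - 10) = √2*(-11) = -11*√2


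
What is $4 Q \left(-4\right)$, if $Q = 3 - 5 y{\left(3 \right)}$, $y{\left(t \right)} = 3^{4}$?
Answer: $6432$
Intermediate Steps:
$y{\left(t \right)} = 81$
$Q = -402$ ($Q = 3 - 405 = -402$)
$4 Q \left(-4\right) = 4 \left(-402\right) \left(-4\right) = \left(-1608\right) \left(-4\right) = 6432$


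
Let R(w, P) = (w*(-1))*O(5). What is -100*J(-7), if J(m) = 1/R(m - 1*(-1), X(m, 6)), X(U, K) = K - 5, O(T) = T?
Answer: -10/3 ≈ -3.3333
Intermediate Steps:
X(U, K) = -5 + K
R(w, P) = -5*w (R(w, P) = (w*(-1))*5 = -w*5 = -5*w)
J(m) = 1/(-5 - 5*m) (J(m) = 1/(-5*(m - 1*(-1))) = 1/(-5*(m + 1)) = 1/(-5*(1 + m)) = 1/(-5 - 5*m))
-100*J(-7) = -20/(-1 - 1*(-7)) = -20/(-1 + 7) = -20/6 = -100*1/30 = -10/3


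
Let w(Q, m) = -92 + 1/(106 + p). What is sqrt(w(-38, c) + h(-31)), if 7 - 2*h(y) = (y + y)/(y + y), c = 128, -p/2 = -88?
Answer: I*sqrt(7077354)/282 ≈ 9.4338*I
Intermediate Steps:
p = 176 (p = -2*(-88) = 176)
w(Q, m) = -25943/282 (w(Q, m) = -92 + 1/(106 + 176) = -92 + 1/282 = -25943/282)
h(y) = 3 (h(y) = 7/2 - (y + y)/(2*(y + y)) = 7/2 - 2*y/(2*(2*y)) = 7/2 - 2*y*1/(2*y)/2 = 7/2 - 1/2*1 = 7/2 - 1/2 = 3)
sqrt(w(-38, c) + h(-31)) = sqrt(-25943/282 + 3) = sqrt(-25097/282) = I*sqrt(7077354)/282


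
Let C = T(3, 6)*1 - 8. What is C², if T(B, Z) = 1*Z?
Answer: 4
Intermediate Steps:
T(B, Z) = Z
C = -2 (C = 6*1 - 8 = 6 - 8 = -2)
C² = (-2)² = 4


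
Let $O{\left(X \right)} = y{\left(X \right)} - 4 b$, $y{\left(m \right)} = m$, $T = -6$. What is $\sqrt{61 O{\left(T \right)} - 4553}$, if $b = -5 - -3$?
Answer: $i \sqrt{4431} \approx 66.566 i$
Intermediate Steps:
$b = -2$ ($b = -5 + 3 = -2$)
$O{\left(X \right)} = 8 + X$ ($O{\left(X \right)} = X - -8 = X + 8 = 8 + X$)
$\sqrt{61 O{\left(T \right)} - 4553} = \sqrt{61 \left(8 - 6\right) - 4553} = \sqrt{61 \cdot 2 - 4553} = \sqrt{122 - 4553} = \sqrt{-4431} = i \sqrt{4431}$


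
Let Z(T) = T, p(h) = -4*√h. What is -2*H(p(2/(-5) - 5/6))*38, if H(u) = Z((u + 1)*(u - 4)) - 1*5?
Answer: 32756/15 - 152*I*√1110/5 ≈ 2183.7 - 1012.8*I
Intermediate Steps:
H(u) = -5 + (1 + u)*(-4 + u) (H(u) = (u + 1)*(u - 4) - 1*5 = (1 + u)*(-4 + u) - 5 = -5 + (1 + u)*(-4 + u))
-2*H(p(2/(-5) - 5/6))*38 = -2*(-9 + (-4*√(2/(-5) - 5/6))² - (-12)*√(2/(-5) - 5/6))*38 = -2*(-9 + (-4*√(2*(-⅕) - 5*⅙))² - (-12)*√(2*(-⅕) - 5*⅙))*38 = -2*(-9 + (-4*√(-⅖ - ⅚))² - (-12)*√(-⅖ - ⅚))*38 = -2*(-9 + (-2*I*√1110/15)² - (-12)*√(-37/30))*38 = -2*(-9 + (-2*I*√1110/15)² - (-12)*I*√1110/30)*38 = -2*(-9 + (-2*I*√1110/15)² - (-2)*I*√1110/5)*38 = -2*(-9 - 296/15 + 2*I*√1110/5)*38 = -2*(-431/15 + 2*I*√1110/5)*38 = (862/15 - 4*I*√1110/5)*38 = 32756/15 - 152*I*√1110/5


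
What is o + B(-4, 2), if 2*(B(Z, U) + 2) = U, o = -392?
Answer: -393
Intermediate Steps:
B(Z, U) = -2 + U/2
o + B(-4, 2) = -392 + (-2 + (1/2)*2) = -392 + (-2 + 1) = -392 - 1 = -393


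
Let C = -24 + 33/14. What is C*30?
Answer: -4545/7 ≈ -649.29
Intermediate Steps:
C = -303/14 (C = -24 + (1/14)*33 = -24 + 33/14 = -303/14 ≈ -21.643)
C*30 = -303/14*30 = -4545/7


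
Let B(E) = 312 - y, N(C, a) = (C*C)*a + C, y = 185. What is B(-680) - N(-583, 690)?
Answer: -234522700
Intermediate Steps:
N(C, a) = C + a*C² (N(C, a) = C²*a + C = a*C² + C = C + a*C²)
B(E) = 127 (B(E) = 312 - 1*185 = 312 - 185 = 127)
B(-680) - N(-583, 690) = 127 - (-583)*(1 - 583*690) = 127 - (-583)*(1 - 402270) = 127 - (-583)*(-402269) = 127 - 1*234522827 = 127 - 234522827 = -234522700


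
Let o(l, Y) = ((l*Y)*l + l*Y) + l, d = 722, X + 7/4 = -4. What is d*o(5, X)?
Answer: -120935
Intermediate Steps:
X = -23/4 (X = -7/4 - 4 = -23/4 ≈ -5.7500)
o(l, Y) = l + Y*l + Y*l² (o(l, Y) = ((Y*l)*l + Y*l) + l = (Y*l² + Y*l) + l = (Y*l + Y*l²) + l = l + Y*l + Y*l²)
d*o(5, X) = 722*(5*(1 - 23/4 - 23/4*5)) = 722*(5*(1 - 23/4 - 115/4)) = 722*(5*(-67/2)) = 722*(-335/2) = -120935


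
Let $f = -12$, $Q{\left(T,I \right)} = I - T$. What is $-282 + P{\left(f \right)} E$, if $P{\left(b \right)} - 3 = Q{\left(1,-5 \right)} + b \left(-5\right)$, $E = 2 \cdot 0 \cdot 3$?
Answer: $-282$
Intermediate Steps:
$E = 0$ ($E = 0 \cdot 3 = 0$)
$P{\left(b \right)} = -3 - 5 b$ ($P{\left(b \right)} = 3 + \left(\left(-5 - 1\right) + b \left(-5\right)\right) = 3 - \left(6 + 5 b\right) = -3 - 5 b$)
$-282 + P{\left(f \right)} E = -282 + \left(-3 - -60\right) 0 = -282 + \left(-3 + 60\right) 0 = -282 + 57 \cdot 0 = -282 + 0 = -282$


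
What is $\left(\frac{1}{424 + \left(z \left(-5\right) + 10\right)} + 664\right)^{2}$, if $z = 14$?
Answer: $\frac{58417439809}{132496} \approx 4.409 \cdot 10^{5}$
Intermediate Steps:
$\left(\frac{1}{424 + \left(z \left(-5\right) + 10\right)} + 664\right)^{2} = \left(\frac{1}{424 + \left(14 \left(-5\right) + 10\right)} + 664\right)^{2} = \left(\frac{1}{424 + \left(-70 + 10\right)} + 664\right)^{2} = \left(\frac{1}{424 - 60} + 664\right)^{2} = \left(\frac{1}{364} + 664\right)^{2} = \left(\frac{241697}{364}\right)^{2} = \frac{58417439809}{132496}$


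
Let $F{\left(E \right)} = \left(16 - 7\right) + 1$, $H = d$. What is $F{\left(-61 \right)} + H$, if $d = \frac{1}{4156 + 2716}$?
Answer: $\frac{68721}{6872} \approx 10.0$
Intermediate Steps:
$d = \frac{1}{6872} \approx 0.00014552$
$H = \frac{1}{6872} \approx 0.00014552$
$F{\left(E \right)} = 10$ ($F{\left(E \right)} = 9 + 1 = 10$)
$F{\left(-61 \right)} + H = 10 + \frac{1}{6872} = \frac{68721}{6872}$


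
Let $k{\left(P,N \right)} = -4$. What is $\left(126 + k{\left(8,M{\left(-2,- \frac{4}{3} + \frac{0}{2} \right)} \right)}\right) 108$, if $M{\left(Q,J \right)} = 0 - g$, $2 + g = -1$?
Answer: $13176$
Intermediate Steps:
$g = -3$ ($g = -2 - 1 = -3$)
$M{\left(Q,J \right)} = 3$ ($M{\left(Q,J \right)} = 0 - -3 = 0 + 3 = 3$)
$\left(126 + k{\left(8,M{\left(-2,- \frac{4}{3} + \frac{0}{2} \right)} \right)}\right) 108 = \left(126 - 4\right) 108 = 122 \cdot 108 = 13176$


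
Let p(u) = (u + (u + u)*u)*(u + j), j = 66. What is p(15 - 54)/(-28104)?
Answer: -27027/9368 ≈ -2.8850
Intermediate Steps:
p(u) = (66 + u)*(u + 2*u²) (p(u) = (u + (u + u)*u)*(u + 66) = (u + (2*u)*u)*(66 + u) = (u + 2*u²)*(66 + u) = (66 + u)*(u + 2*u²))
p(15 - 54)/(-28104) = ((15 - 54)*(66 + 2*(15 - 54)² + 133*(15 - 54)))/(-28104) = -39*(66 + 2*(-39)² + 133*(-39))*(-1/28104) = -39*(66 + 2*1521 - 5187)*(-1/28104) = -39*(66 + 3042 - 5187)*(-1/28104) = -39*(-2079)*(-1/28104) = 81081*(-1/28104) = -27027/9368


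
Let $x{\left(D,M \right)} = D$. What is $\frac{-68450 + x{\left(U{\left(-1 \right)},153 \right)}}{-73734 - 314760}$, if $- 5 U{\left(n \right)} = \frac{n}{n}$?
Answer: $\frac{342251}{1942470} \approx 0.17619$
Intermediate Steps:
$U{\left(n \right)} = - \frac{1}{5}$ ($U{\left(n \right)} = - \frac{n \frac{1}{n}}{5} = \left(- \frac{1}{5}\right) 1 = - \frac{1}{5}$)
$\frac{-68450 + x{\left(U{\left(-1 \right)},153 \right)}}{-73734 - 314760} = \frac{-68450 - \frac{1}{5}}{-73734 - 314760} = - \frac{342251}{5 \left(-388494\right)} = \left(- \frac{342251}{5}\right) \left(- \frac{1}{388494}\right) = \frac{342251}{1942470}$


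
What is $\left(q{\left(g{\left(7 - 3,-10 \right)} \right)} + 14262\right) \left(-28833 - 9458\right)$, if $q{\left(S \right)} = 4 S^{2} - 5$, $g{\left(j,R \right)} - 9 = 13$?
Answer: $-620046163$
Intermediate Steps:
$g{\left(j,R \right)} = 22$ ($g{\left(j,R \right)} = 9 + 13 = 22$)
$q{\left(S \right)} = -5 + 4 S^{2}$ ($q{\left(S \right)} = 4 S^{2} - 5 = -5 + 4 S^{2}$)
$\left(q{\left(g{\left(7 - 3,-10 \right)} \right)} + 14262\right) \left(-28833 - 9458\right) = \left(\left(-5 + 4 \cdot 22^{2}\right) + 14262\right) \left(-28833 - 9458\right) = \left(\left(-5 + 4 \cdot 484\right) + 14262\right) \left(-38291\right) = \left(\left(-5 + 1936\right) + 14262\right) \left(-38291\right) = \left(1931 + 14262\right) \left(-38291\right) = 16193 \left(-38291\right) = -620046163$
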